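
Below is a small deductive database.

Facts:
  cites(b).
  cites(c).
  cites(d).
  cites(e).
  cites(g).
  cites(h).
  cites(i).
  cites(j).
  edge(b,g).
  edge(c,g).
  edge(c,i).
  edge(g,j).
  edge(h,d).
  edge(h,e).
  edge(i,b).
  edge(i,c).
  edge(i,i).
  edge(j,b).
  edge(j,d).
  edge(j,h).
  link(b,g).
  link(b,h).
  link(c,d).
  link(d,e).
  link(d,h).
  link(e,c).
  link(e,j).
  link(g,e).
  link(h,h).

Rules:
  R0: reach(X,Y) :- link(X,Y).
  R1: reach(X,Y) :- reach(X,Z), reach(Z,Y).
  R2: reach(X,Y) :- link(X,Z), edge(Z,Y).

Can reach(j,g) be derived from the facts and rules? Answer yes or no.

round 1: derive reach(b,g) via R0 from link(b,g)
round 1: derive reach(b,h) via R0 from link(b,h)
round 1: derive reach(c,d) via R0 from link(c,d)
round 1: derive reach(d,e) via R0 from link(d,e)
round 1: derive reach(d,h) via R0 from link(d,h)
round 1: derive reach(e,c) via R0 from link(e,c)
round 1: derive reach(e,j) via R0 from link(e,j)
round 1: derive reach(g,e) via R0 from link(g,e)
round 1: derive reach(h,h) via R0 from link(h,h)
round 1: derive reach(b,d) via R2 from link(b,h), edge(h,d)
round 1: derive reach(b,e) via R2 from link(b,h), edge(h,e)
round 1: derive reach(b,j) via R2 from link(b,g), edge(g,j)
round 1: derive reach(d,d) via R2 from link(d,h), edge(h,d)
round 1: derive reach(e,b) via R2 from link(e,j), edge(j,b)
round 1: derive reach(e,d) via R2 from link(e,j), edge(j,d)
round 1: derive reach(e,g) via R2 from link(e,c), edge(c,g)
round 1: derive reach(e,h) via R2 from link(e,j), edge(j,h)
round 1: derive reach(e,i) via R2 from link(e,c), edge(c,i)
round 1: derive reach(h,d) via R2 from link(h,h), edge(h,d)
round 1: derive reach(h,e) via R2 from link(h,h), edge(h,e)
round 2: derive reach(b,b) via R1 from reach(b,e), reach(e,b)
round 2: derive reach(b,c) via R1 from reach(b,e), reach(e,c)
round 2: derive reach(b,i) via R1 from reach(b,e), reach(e,i)
round 2: derive reach(c,e) via R1 from reach(c,d), reach(d,e)
round 2: derive reach(c,h) via R1 from reach(c,d), reach(d,h)
round 2: derive reach(d,b) via R1 from reach(d,e), reach(e,b)
round 2: derive reach(d,c) via R1 from reach(d,e), reach(e,c)
round 2: derive reach(d,g) via R1 from reach(d,e), reach(e,g)
round 2: derive reach(d,i) via R1 from reach(d,e), reach(e,i)
round 2: derive reach(d,j) via R1 from reach(d,e), reach(e,j)
round 2: derive reach(e,e) via R1 from reach(e,b), reach(b,e)
round 2: derive reach(g,b) via R1 from reach(g,e), reach(e,b)
round 2: derive reach(g,c) via R1 from reach(g,e), reach(e,c)
round 2: derive reach(g,d) via R1 from reach(g,e), reach(e,d)
round 2: derive reach(g,g) via R1 from reach(g,e), reach(e,g)
round 2: derive reach(g,h) via R1 from reach(g,e), reach(e,h)
round 2: derive reach(g,i) via R1 from reach(g,e), reach(e,i)
round 2: derive reach(g,j) via R1 from reach(g,e), reach(e,j)
round 2: derive reach(h,b) via R1 from reach(h,e), reach(e,b)
round 2: derive reach(h,c) via R1 from reach(h,e), reach(e,c)
round 2: derive reach(h,g) via R1 from reach(h,e), reach(e,g)
round 2: derive reach(h,i) via R1 from reach(h,e), reach(e,i)
round 2: derive reach(h,j) via R1 from reach(h,e), reach(e,j)
round 3: derive reach(c,b) via R1 from reach(c,d), reach(d,b)
round 3: derive reach(c,c) via R1 from reach(c,d), reach(d,c)
round 3: derive reach(c,g) via R1 from reach(c,d), reach(d,g)
round 3: derive reach(c,i) via R1 from reach(c,d), reach(d,i)
round 3: derive reach(c,j) via R1 from reach(c,d), reach(d,j)

no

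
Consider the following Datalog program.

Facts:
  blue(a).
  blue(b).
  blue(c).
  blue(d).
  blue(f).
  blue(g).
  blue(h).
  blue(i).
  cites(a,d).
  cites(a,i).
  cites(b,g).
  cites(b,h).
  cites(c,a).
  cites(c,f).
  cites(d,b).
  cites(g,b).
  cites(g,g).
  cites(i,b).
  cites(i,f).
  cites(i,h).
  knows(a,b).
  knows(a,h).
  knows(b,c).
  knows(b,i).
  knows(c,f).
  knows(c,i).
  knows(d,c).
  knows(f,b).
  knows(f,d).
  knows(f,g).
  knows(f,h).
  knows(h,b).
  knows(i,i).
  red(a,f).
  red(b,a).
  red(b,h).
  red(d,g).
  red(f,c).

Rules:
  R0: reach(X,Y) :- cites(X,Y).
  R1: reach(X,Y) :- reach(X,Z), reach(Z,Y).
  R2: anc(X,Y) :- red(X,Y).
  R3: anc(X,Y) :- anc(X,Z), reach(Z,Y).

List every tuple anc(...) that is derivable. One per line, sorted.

round 1: derive reach(a,d) via R0 from cites(a,d)
round 1: derive reach(a,i) via R0 from cites(a,i)
round 1: derive reach(b,g) via R0 from cites(b,g)
round 1: derive reach(b,h) via R0 from cites(b,h)
round 1: derive reach(c,a) via R0 from cites(c,a)
round 1: derive reach(c,f) via R0 from cites(c,f)
round 1: derive reach(d,b) via R0 from cites(d,b)
round 1: derive reach(g,b) via R0 from cites(g,b)
round 1: derive reach(g,g) via R0 from cites(g,g)
round 1: derive reach(i,b) via R0 from cites(i,b)
round 1: derive reach(i,f) via R0 from cites(i,f)
round 1: derive reach(i,h) via R0 from cites(i,h)
round 1: derive anc(a,f) via R2 from red(a,f)
round 1: derive anc(b,a) via R2 from red(b,a)
round 1: derive anc(b,h) via R2 from red(b,h)
round 1: derive anc(d,g) via R2 from red(d,g)
round 1: derive anc(f,c) via R2 from red(f,c)
round 2: derive reach(a,b) via R1 from reach(a,d), reach(d,b)
round 2: derive reach(a,f) via R1 from reach(a,i), reach(i,f)
round 2: derive reach(a,h) via R1 from reach(a,i), reach(i,h)
round 2: derive reach(b,b) via R1 from reach(b,g), reach(g,b)
round 2: derive reach(c,d) via R1 from reach(c,a), reach(a,d)
round 2: derive reach(c,i) via R1 from reach(c,a), reach(a,i)
round 2: derive reach(d,g) via R1 from reach(d,b), reach(b,g)
round 2: derive reach(d,h) via R1 from reach(d,b), reach(b,h)
round 2: derive reach(g,h) via R1 from reach(g,b), reach(b,h)
round 2: derive reach(i,g) via R1 from reach(i,b), reach(b,g)
round 2: derive anc(b,d) via R3 from anc(b,a), reach(a,d)
round 2: derive anc(b,i) via R3 from anc(b,a), reach(a,i)
round 2: derive anc(d,b) via R3 from anc(d,g), reach(g,b)
round 2: derive anc(f,a) via R3 from anc(f,c), reach(c,a)
round 2: derive anc(f,f) via R3 from anc(f,c), reach(c,f)
round 3: derive reach(a,g) via R1 from reach(a,b), reach(b,g)
round 3: derive reach(c,b) via R1 from reach(c,a), reach(a,b)
round 3: derive reach(c,g) via R1 from reach(c,d), reach(d,g)
round 3: derive reach(c,h) via R1 from reach(c,a), reach(a,h)
round 3: derive anc(b,b) via R3 from anc(b,a), reach(a,b)
round 3: derive anc(b,f) via R3 from anc(b,a), reach(a,f)
round 3: derive anc(b,g) via R3 from anc(b,d), reach(d,g)
round 3: derive anc(d,h) via R3 from anc(d,b), reach(b,h)
round 3: derive anc(f,b) via R3 from anc(f,a), reach(a,b)
round 3: derive anc(f,d) via R3 from anc(f,a), reach(a,d)
round 3: derive anc(f,h) via R3 from anc(f,a), reach(a,h)
round 3: derive anc(f,i) via R3 from anc(f,a), reach(a,i)
round 4: derive anc(f,g) via R3 from anc(f,a), reach(a,g)

anc(a,f)
anc(b,a)
anc(b,b)
anc(b,d)
anc(b,f)
anc(b,g)
anc(b,h)
anc(b,i)
anc(d,b)
anc(d,g)
anc(d,h)
anc(f,a)
anc(f,b)
anc(f,c)
anc(f,d)
anc(f,f)
anc(f,g)
anc(f,h)
anc(f,i)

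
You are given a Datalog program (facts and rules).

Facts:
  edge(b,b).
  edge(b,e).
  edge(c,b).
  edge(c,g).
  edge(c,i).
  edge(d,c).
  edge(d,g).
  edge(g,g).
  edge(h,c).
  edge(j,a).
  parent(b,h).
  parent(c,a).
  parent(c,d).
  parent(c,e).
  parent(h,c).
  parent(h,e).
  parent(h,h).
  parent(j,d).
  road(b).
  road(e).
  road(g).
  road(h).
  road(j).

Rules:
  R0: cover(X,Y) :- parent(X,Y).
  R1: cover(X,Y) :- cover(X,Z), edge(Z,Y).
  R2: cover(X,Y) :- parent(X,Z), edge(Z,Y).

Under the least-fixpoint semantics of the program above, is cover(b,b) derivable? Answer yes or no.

yes

round 1: derive cover(b,h) via R0 from parent(b,h)
round 1: derive cover(c,a) via R0 from parent(c,a)
round 1: derive cover(c,d) via R0 from parent(c,d)
round 1: derive cover(c,e) via R0 from parent(c,e)
round 1: derive cover(h,c) via R0 from parent(h,c)
round 1: derive cover(h,e) via R0 from parent(h,e)
round 1: derive cover(h,h) via R0 from parent(h,h)
round 1: derive cover(j,d) via R0 from parent(j,d)
round 1: derive cover(b,c) via R2 from parent(b,h), edge(h,c)
round 1: derive cover(c,c) via R2 from parent(c,d), edge(d,c)
round 1: derive cover(c,g) via R2 from parent(c,d), edge(d,g)
round 1: derive cover(h,b) via R2 from parent(h,c), edge(c,b)
round 1: derive cover(h,g) via R2 from parent(h,c), edge(c,g)
round 1: derive cover(h,i) via R2 from parent(h,c), edge(c,i)
round 1: derive cover(j,c) via R2 from parent(j,d), edge(d,c)
round 1: derive cover(j,g) via R2 from parent(j,d), edge(d,g)
round 2: derive cover(b,b) via R1 from cover(b,c), edge(c,b)
round 2: derive cover(b,g) via R1 from cover(b,c), edge(c,g)
round 2: derive cover(b,i) via R1 from cover(b,c), edge(c,i)
round 2: derive cover(c,b) via R1 from cover(c,c), edge(c,b)
round 2: derive cover(c,i) via R1 from cover(c,c), edge(c,i)
round 2: derive cover(j,b) via R1 from cover(j,c), edge(c,b)
round 2: derive cover(j,i) via R1 from cover(j,c), edge(c,i)
round 3: derive cover(b,e) via R1 from cover(b,b), edge(b,e)
round 3: derive cover(j,e) via R1 from cover(j,b), edge(b,e)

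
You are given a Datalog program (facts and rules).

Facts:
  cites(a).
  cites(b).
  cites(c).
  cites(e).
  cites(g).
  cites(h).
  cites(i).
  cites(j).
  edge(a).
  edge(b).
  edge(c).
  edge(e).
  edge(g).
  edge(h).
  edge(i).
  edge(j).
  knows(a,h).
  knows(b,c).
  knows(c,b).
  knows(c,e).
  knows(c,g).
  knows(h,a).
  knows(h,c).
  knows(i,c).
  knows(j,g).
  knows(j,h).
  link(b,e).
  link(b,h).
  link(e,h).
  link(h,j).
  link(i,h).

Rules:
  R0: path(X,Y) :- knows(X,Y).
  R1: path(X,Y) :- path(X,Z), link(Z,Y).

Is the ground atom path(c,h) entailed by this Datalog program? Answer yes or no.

round 1: derive path(a,h) via R0 from knows(a,h)
round 1: derive path(b,c) via R0 from knows(b,c)
round 1: derive path(c,b) via R0 from knows(c,b)
round 1: derive path(c,e) via R0 from knows(c,e)
round 1: derive path(c,g) via R0 from knows(c,g)
round 1: derive path(h,a) via R0 from knows(h,a)
round 1: derive path(h,c) via R0 from knows(h,c)
round 1: derive path(i,c) via R0 from knows(i,c)
round 1: derive path(j,g) via R0 from knows(j,g)
round 1: derive path(j,h) via R0 from knows(j,h)
round 2: derive path(a,j) via R1 from path(a,h), link(h,j)
round 2: derive path(c,h) via R1 from path(c,b), link(b,h)
round 2: derive path(j,j) via R1 from path(j,h), link(h,j)
round 3: derive path(c,j) via R1 from path(c,h), link(h,j)

yes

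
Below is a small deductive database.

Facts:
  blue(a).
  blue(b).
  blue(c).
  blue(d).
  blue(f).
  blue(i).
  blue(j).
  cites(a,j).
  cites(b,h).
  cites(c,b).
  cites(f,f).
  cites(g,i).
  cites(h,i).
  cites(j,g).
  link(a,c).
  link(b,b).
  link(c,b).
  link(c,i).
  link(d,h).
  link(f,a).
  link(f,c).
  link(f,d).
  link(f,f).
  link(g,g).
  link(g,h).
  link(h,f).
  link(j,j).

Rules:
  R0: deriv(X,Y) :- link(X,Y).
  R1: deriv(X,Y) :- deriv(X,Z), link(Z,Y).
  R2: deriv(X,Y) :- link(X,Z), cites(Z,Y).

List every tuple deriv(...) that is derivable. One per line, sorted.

round 1: derive deriv(a,c) via R0 from link(a,c)
round 1: derive deriv(b,b) via R0 from link(b,b)
round 1: derive deriv(c,b) via R0 from link(c,b)
round 1: derive deriv(c,i) via R0 from link(c,i)
round 1: derive deriv(d,h) via R0 from link(d,h)
round 1: derive deriv(f,a) via R0 from link(f,a)
round 1: derive deriv(f,c) via R0 from link(f,c)
round 1: derive deriv(f,d) via R0 from link(f,d)
round 1: derive deriv(f,f) via R0 from link(f,f)
round 1: derive deriv(g,g) via R0 from link(g,g)
round 1: derive deriv(g,h) via R0 from link(g,h)
round 1: derive deriv(h,f) via R0 from link(h,f)
round 1: derive deriv(j,j) via R0 from link(j,j)
round 1: derive deriv(a,b) via R2 from link(a,c), cites(c,b)
round 1: derive deriv(b,h) via R2 from link(b,b), cites(b,h)
round 1: derive deriv(c,h) via R2 from link(c,b), cites(b,h)
round 1: derive deriv(d,i) via R2 from link(d,h), cites(h,i)
round 1: derive deriv(f,b) via R2 from link(f,c), cites(c,b)
round 1: derive deriv(f,j) via R2 from link(f,a), cites(a,j)
round 1: derive deriv(g,i) via R2 from link(g,g), cites(g,i)
round 1: derive deriv(j,g) via R2 from link(j,j), cites(j,g)
round 2: derive deriv(a,i) via R1 from deriv(a,c), link(c,i)
round 2: derive deriv(b,f) via R1 from deriv(b,h), link(h,f)
round 2: derive deriv(c,f) via R1 from deriv(c,h), link(h,f)
round 2: derive deriv(d,f) via R1 from deriv(d,h), link(h,f)
round 2: derive deriv(f,h) via R1 from deriv(f,d), link(d,h)
round 2: derive deriv(f,i) via R1 from deriv(f,c), link(c,i)
round 2: derive deriv(g,f) via R1 from deriv(g,h), link(h,f)
round 2: derive deriv(h,a) via R1 from deriv(h,f), link(f,a)
round 2: derive deriv(h,c) via R1 from deriv(h,f), link(f,c)
round 2: derive deriv(h,d) via R1 from deriv(h,f), link(f,d)
round 2: derive deriv(j,h) via R1 from deriv(j,g), link(g,h)
round 3: derive deriv(b,a) via R1 from deriv(b,f), link(f,a)
round 3: derive deriv(b,c) via R1 from deriv(b,f), link(f,c)
round 3: derive deriv(b,d) via R1 from deriv(b,f), link(f,d)
round 3: derive deriv(c,a) via R1 from deriv(c,f), link(f,a)
round 3: derive deriv(c,c) via R1 from deriv(c,f), link(f,c)
round 3: derive deriv(c,d) via R1 from deriv(c,f), link(f,d)
round 3: derive deriv(d,a) via R1 from deriv(d,f), link(f,a)
round 3: derive deriv(d,c) via R1 from deriv(d,f), link(f,c)
round 3: derive deriv(d,d) via R1 from deriv(d,f), link(f,d)
round 3: derive deriv(g,a) via R1 from deriv(g,f), link(f,a)
round 3: derive deriv(g,c) via R1 from deriv(g,f), link(f,c)
round 3: derive deriv(g,d) via R1 from deriv(g,f), link(f,d)
round 3: derive deriv(h,b) via R1 from deriv(h,c), link(c,b)
round 3: derive deriv(h,h) via R1 from deriv(h,d), link(d,h)
round 3: derive deriv(h,i) via R1 from deriv(h,c), link(c,i)
round 3: derive deriv(j,f) via R1 from deriv(j,h), link(h,f)
round 4: derive deriv(b,i) via R1 from deriv(b,c), link(c,i)
round 4: derive deriv(d,b) via R1 from deriv(d,c), link(c,b)
round 4: derive deriv(g,b) via R1 from deriv(g,c), link(c,b)
round 4: derive deriv(j,a) via R1 from deriv(j,f), link(f,a)
round 4: derive deriv(j,c) via R1 from deriv(j,f), link(f,c)
round 4: derive deriv(j,d) via R1 from deriv(j,f), link(f,d)
round 5: derive deriv(j,b) via R1 from deriv(j,c), link(c,b)
round 5: derive deriv(j,i) via R1 from deriv(j,c), link(c,i)

deriv(a,b)
deriv(a,c)
deriv(a,i)
deriv(b,a)
deriv(b,b)
deriv(b,c)
deriv(b,d)
deriv(b,f)
deriv(b,h)
deriv(b,i)
deriv(c,a)
deriv(c,b)
deriv(c,c)
deriv(c,d)
deriv(c,f)
deriv(c,h)
deriv(c,i)
deriv(d,a)
deriv(d,b)
deriv(d,c)
deriv(d,d)
deriv(d,f)
deriv(d,h)
deriv(d,i)
deriv(f,a)
deriv(f,b)
deriv(f,c)
deriv(f,d)
deriv(f,f)
deriv(f,h)
deriv(f,i)
deriv(f,j)
deriv(g,a)
deriv(g,b)
deriv(g,c)
deriv(g,d)
deriv(g,f)
deriv(g,g)
deriv(g,h)
deriv(g,i)
deriv(h,a)
deriv(h,b)
deriv(h,c)
deriv(h,d)
deriv(h,f)
deriv(h,h)
deriv(h,i)
deriv(j,a)
deriv(j,b)
deriv(j,c)
deriv(j,d)
deriv(j,f)
deriv(j,g)
deriv(j,h)
deriv(j,i)
deriv(j,j)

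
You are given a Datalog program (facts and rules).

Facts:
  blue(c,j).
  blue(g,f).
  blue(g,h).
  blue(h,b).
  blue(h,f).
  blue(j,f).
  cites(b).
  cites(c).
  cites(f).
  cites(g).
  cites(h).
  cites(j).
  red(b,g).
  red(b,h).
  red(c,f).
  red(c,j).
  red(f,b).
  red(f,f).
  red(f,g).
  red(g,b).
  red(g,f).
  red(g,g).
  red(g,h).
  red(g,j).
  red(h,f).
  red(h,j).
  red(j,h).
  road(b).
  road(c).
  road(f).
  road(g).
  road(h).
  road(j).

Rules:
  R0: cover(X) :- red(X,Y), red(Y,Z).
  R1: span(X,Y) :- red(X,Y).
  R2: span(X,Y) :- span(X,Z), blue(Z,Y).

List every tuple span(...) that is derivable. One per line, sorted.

span(b,b)
span(b,f)
span(b,g)
span(b,h)
span(c,f)
span(c,j)
span(f,b)
span(f,f)
span(f,g)
span(f,h)
span(g,b)
span(g,f)
span(g,g)
span(g,h)
span(g,j)
span(h,f)
span(h,j)
span(j,b)
span(j,f)
span(j,h)

round 1: derive span(b,g) via R1 from red(b,g)
round 1: derive span(b,h) via R1 from red(b,h)
round 1: derive span(c,f) via R1 from red(c,f)
round 1: derive span(c,j) via R1 from red(c,j)
round 1: derive span(f,b) via R1 from red(f,b)
round 1: derive span(f,f) via R1 from red(f,f)
round 1: derive span(f,g) via R1 from red(f,g)
round 1: derive span(g,b) via R1 from red(g,b)
round 1: derive span(g,f) via R1 from red(g,f)
round 1: derive span(g,g) via R1 from red(g,g)
round 1: derive span(g,h) via R1 from red(g,h)
round 1: derive span(g,j) via R1 from red(g,j)
round 1: derive span(h,f) via R1 from red(h,f)
round 1: derive span(h,j) via R1 from red(h,j)
round 1: derive span(j,h) via R1 from red(j,h)
round 2: derive span(b,b) via R2 from span(b,h), blue(h,b)
round 2: derive span(b,f) via R2 from span(b,g), blue(g,f)
round 2: derive span(f,h) via R2 from span(f,g), blue(g,h)
round 2: derive span(j,b) via R2 from span(j,h), blue(h,b)
round 2: derive span(j,f) via R2 from span(j,h), blue(h,f)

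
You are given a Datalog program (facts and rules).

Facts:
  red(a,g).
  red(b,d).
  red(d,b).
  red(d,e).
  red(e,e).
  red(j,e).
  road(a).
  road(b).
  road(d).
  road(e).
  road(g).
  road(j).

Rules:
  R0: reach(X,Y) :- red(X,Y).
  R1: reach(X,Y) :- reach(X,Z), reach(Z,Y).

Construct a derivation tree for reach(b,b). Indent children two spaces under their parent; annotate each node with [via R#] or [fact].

reach(b,b)  [via R1]
  reach(b,d)  [via R0]
    red(b,d)  [fact]
  reach(d,b)  [via R0]
    red(d,b)  [fact]

round 1: derive reach(a,g) via R0 from red(a,g)
round 1: derive reach(b,d) via R0 from red(b,d)
round 1: derive reach(d,b) via R0 from red(d,b)
round 1: derive reach(d,e) via R0 from red(d,e)
round 1: derive reach(e,e) via R0 from red(e,e)
round 1: derive reach(j,e) via R0 from red(j,e)
round 2: derive reach(b,b) via R1 from reach(b,d), reach(d,b)
round 2: derive reach(b,e) via R1 from reach(b,d), reach(d,e)
round 2: derive reach(d,d) via R1 from reach(d,b), reach(b,d)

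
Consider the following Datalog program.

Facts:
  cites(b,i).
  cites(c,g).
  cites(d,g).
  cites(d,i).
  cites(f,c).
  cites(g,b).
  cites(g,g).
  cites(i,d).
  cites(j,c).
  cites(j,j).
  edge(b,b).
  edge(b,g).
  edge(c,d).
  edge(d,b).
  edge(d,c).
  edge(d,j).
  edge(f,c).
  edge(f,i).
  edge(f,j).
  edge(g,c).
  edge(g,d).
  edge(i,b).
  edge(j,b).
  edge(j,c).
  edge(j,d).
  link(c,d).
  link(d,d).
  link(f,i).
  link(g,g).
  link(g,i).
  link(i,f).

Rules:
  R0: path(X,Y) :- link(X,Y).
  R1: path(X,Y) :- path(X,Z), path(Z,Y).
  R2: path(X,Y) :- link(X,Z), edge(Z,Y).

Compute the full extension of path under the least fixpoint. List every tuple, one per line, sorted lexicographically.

path(c,b)
path(c,c)
path(c,d)
path(c,j)
path(d,b)
path(d,c)
path(d,d)
path(d,j)
path(f,b)
path(f,c)
path(f,d)
path(f,f)
path(f,i)
path(f,j)
path(g,b)
path(g,c)
path(g,d)
path(g,f)
path(g,g)
path(g,i)
path(g,j)
path(i,b)
path(i,c)
path(i,d)
path(i,f)
path(i,i)
path(i,j)

round 1: derive path(c,d) via R0 from link(c,d)
round 1: derive path(d,d) via R0 from link(d,d)
round 1: derive path(f,i) via R0 from link(f,i)
round 1: derive path(g,g) via R0 from link(g,g)
round 1: derive path(g,i) via R0 from link(g,i)
round 1: derive path(i,f) via R0 from link(i,f)
round 1: derive path(c,b) via R2 from link(c,d), edge(d,b)
round 1: derive path(c,c) via R2 from link(c,d), edge(d,c)
round 1: derive path(c,j) via R2 from link(c,d), edge(d,j)
round 1: derive path(d,b) via R2 from link(d,d), edge(d,b)
round 1: derive path(d,c) via R2 from link(d,d), edge(d,c)
round 1: derive path(d,j) via R2 from link(d,d), edge(d,j)
round 1: derive path(f,b) via R2 from link(f,i), edge(i,b)
round 1: derive path(g,b) via R2 from link(g,i), edge(i,b)
round 1: derive path(g,c) via R2 from link(g,g), edge(g,c)
round 1: derive path(g,d) via R2 from link(g,g), edge(g,d)
round 1: derive path(i,c) via R2 from link(i,f), edge(f,c)
round 1: derive path(i,i) via R2 from link(i,f), edge(f,i)
round 1: derive path(i,j) via R2 from link(i,f), edge(f,j)
round 2: derive path(f,c) via R1 from path(f,i), path(i,c)
round 2: derive path(f,f) via R1 from path(f,i), path(i,f)
round 2: derive path(f,j) via R1 from path(f,i), path(i,j)
round 2: derive path(g,f) via R1 from path(g,i), path(i,f)
round 2: derive path(g,j) via R1 from path(g,c), path(c,j)
round 2: derive path(i,b) via R1 from path(i,c), path(c,b)
round 2: derive path(i,d) via R1 from path(i,c), path(c,d)
round 3: derive path(f,d) via R1 from path(f,c), path(c,d)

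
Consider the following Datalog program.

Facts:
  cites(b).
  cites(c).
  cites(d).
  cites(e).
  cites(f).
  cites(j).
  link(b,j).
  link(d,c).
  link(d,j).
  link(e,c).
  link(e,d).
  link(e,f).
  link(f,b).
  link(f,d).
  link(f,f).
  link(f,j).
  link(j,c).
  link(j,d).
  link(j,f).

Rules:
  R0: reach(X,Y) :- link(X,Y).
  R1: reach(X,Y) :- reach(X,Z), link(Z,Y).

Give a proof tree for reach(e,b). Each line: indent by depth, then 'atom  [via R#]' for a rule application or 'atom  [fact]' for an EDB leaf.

reach(e,b)  [via R1]
  reach(e,f)  [via R0]
    link(e,f)  [fact]
  link(f,b)  [fact]

round 1: derive reach(b,j) via R0 from link(b,j)
round 1: derive reach(d,c) via R0 from link(d,c)
round 1: derive reach(d,j) via R0 from link(d,j)
round 1: derive reach(e,c) via R0 from link(e,c)
round 1: derive reach(e,d) via R0 from link(e,d)
round 1: derive reach(e,f) via R0 from link(e,f)
round 1: derive reach(f,b) via R0 from link(f,b)
round 1: derive reach(f,d) via R0 from link(f,d)
round 1: derive reach(f,f) via R0 from link(f,f)
round 1: derive reach(f,j) via R0 from link(f,j)
round 1: derive reach(j,c) via R0 from link(j,c)
round 1: derive reach(j,d) via R0 from link(j,d)
round 1: derive reach(j,f) via R0 from link(j,f)
round 2: derive reach(b,c) via R1 from reach(b,j), link(j,c)
round 2: derive reach(b,d) via R1 from reach(b,j), link(j,d)
round 2: derive reach(b,f) via R1 from reach(b,j), link(j,f)
round 2: derive reach(d,d) via R1 from reach(d,j), link(j,d)
round 2: derive reach(d,f) via R1 from reach(d,j), link(j,f)
round 2: derive reach(e,b) via R1 from reach(e,f), link(f,b)
round 2: derive reach(e,j) via R1 from reach(e,d), link(d,j)
round 2: derive reach(f,c) via R1 from reach(f,d), link(d,c)
round 2: derive reach(j,b) via R1 from reach(j,f), link(f,b)
round 2: derive reach(j,j) via R1 from reach(j,d), link(d,j)
round 3: derive reach(b,b) via R1 from reach(b,f), link(f,b)
round 3: derive reach(d,b) via R1 from reach(d,f), link(f,b)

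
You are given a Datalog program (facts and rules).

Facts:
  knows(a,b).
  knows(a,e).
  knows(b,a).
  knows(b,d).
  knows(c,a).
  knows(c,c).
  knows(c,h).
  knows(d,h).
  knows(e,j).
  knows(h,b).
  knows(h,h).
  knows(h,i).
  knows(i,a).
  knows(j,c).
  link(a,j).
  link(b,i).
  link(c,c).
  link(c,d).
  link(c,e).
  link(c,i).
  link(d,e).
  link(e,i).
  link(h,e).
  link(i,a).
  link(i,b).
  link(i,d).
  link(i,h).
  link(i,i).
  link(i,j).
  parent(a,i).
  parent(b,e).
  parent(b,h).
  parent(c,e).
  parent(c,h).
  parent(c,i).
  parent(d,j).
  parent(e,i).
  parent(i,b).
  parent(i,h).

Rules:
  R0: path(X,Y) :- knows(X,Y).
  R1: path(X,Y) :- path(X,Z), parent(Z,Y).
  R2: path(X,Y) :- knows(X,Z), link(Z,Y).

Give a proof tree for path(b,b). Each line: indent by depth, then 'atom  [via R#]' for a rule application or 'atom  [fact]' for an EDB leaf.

round 1: derive path(a,b) via R0 from knows(a,b)
round 1: derive path(a,e) via R0 from knows(a,e)
round 1: derive path(b,a) via R0 from knows(b,a)
round 1: derive path(b,d) via R0 from knows(b,d)
round 1: derive path(c,a) via R0 from knows(c,a)
round 1: derive path(c,c) via R0 from knows(c,c)
round 1: derive path(c,h) via R0 from knows(c,h)
round 1: derive path(d,h) via R0 from knows(d,h)
round 1: derive path(e,j) via R0 from knows(e,j)
round 1: derive path(h,b) via R0 from knows(h,b)
round 1: derive path(h,h) via R0 from knows(h,h)
round 1: derive path(h,i) via R0 from knows(h,i)
round 1: derive path(i,a) via R0 from knows(i,a)
round 1: derive path(j,c) via R0 from knows(j,c)
round 1: derive path(a,i) via R2 from knows(a,b), link(b,i)
round 1: derive path(b,e) via R2 from knows(b,d), link(d,e)
round 1: derive path(b,j) via R2 from knows(b,a), link(a,j)
round 1: derive path(c,d) via R2 from knows(c,c), link(c,d)
round 1: derive path(c,e) via R2 from knows(c,c), link(c,e)
round 1: derive path(c,i) via R2 from knows(c,c), link(c,i)
round 1: derive path(c,j) via R2 from knows(c,a), link(a,j)
round 1: derive path(d,e) via R2 from knows(d,h), link(h,e)
round 1: derive path(h,a) via R2 from knows(h,i), link(i,a)
round 1: derive path(h,d) via R2 from knows(h,i), link(i,d)
round 1: derive path(h,e) via R2 from knows(h,h), link(h,e)
round 1: derive path(h,j) via R2 from knows(h,i), link(i,j)
round 1: derive path(i,j) via R2 from knows(i,a), link(a,j)
round 1: derive path(j,d) via R2 from knows(j,c), link(c,d)
round 1: derive path(j,e) via R2 from knows(j,c), link(c,e)
round 1: derive path(j,i) via R2 from knows(j,c), link(c,i)
round 2: derive path(a,h) via R1 from path(a,b), parent(b,h)
round 2: derive path(b,i) via R1 from path(b,a), parent(a,i)
round 2: derive path(c,b) via R1 from path(c,i), parent(i,b)
round 2: derive path(d,i) via R1 from path(d,e), parent(e,i)
round 2: derive path(i,i) via R1 from path(i,a), parent(a,i)
round 2: derive path(j,b) via R1 from path(j,i), parent(i,b)
round 2: derive path(j,h) via R1 from path(j,c), parent(c,h)
round 2: derive path(j,j) via R1 from path(j,d), parent(d,j)
round 3: derive path(b,b) via R1 from path(b,i), parent(i,b)
round 3: derive path(b,h) via R1 from path(b,i), parent(i,h)
round 3: derive path(d,b) via R1 from path(d,i), parent(i,b)
round 3: derive path(i,b) via R1 from path(i,i), parent(i,b)
round 3: derive path(i,h) via R1 from path(i,i), parent(i,h)
round 4: derive path(i,e) via R1 from path(i,b), parent(b,e)

path(b,b)  [via R1]
  path(b,i)  [via R1]
    path(b,a)  [via R0]
      knows(b,a)  [fact]
    parent(a,i)  [fact]
  parent(i,b)  [fact]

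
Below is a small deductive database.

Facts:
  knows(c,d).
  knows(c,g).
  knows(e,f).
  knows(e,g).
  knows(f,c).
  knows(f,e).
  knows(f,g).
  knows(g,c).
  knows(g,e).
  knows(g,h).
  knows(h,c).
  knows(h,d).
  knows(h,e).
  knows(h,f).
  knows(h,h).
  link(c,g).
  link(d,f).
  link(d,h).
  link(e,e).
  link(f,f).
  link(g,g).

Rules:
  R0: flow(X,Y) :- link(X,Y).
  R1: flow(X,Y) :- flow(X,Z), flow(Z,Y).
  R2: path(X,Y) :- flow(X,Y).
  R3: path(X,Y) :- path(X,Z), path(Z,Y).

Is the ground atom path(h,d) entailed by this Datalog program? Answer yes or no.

round 1: derive flow(c,g) via R0 from link(c,g)
round 1: derive flow(d,f) via R0 from link(d,f)
round 1: derive flow(d,h) via R0 from link(d,h)
round 1: derive flow(e,e) via R0 from link(e,e)
round 1: derive flow(f,f) via R0 from link(f,f)
round 1: derive flow(g,g) via R0 from link(g,g)
round 2: derive path(c,g) via R2 from flow(c,g)
round 2: derive path(d,f) via R2 from flow(d,f)
round 2: derive path(d,h) via R2 from flow(d,h)
round 2: derive path(e,e) via R2 from flow(e,e)
round 2: derive path(f,f) via R2 from flow(f,f)
round 2: derive path(g,g) via R2 from flow(g,g)

no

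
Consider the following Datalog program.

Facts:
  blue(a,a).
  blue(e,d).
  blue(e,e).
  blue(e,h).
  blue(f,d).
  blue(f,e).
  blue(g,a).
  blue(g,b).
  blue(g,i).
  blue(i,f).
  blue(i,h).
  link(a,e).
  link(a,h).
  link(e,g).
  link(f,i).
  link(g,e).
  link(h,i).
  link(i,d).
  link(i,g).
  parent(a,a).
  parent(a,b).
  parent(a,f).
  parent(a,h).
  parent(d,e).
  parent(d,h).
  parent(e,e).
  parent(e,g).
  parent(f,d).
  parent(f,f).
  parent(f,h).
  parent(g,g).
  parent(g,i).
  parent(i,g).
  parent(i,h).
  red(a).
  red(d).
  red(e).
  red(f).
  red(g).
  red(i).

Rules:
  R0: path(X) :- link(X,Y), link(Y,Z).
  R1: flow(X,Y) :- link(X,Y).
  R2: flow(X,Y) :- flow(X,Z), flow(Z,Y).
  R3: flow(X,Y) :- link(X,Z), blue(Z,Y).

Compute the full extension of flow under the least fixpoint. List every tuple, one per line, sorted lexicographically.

round 1: derive flow(a,e) via R1 from link(a,e)
round 1: derive flow(a,h) via R1 from link(a,h)
round 1: derive flow(e,g) via R1 from link(e,g)
round 1: derive flow(f,i) via R1 from link(f,i)
round 1: derive flow(g,e) via R1 from link(g,e)
round 1: derive flow(h,i) via R1 from link(h,i)
round 1: derive flow(i,d) via R1 from link(i,d)
round 1: derive flow(i,g) via R1 from link(i,g)
round 1: derive flow(a,d) via R3 from link(a,e), blue(e,d)
round 1: derive flow(e,a) via R3 from link(e,g), blue(g,a)
round 1: derive flow(e,b) via R3 from link(e,g), blue(g,b)
round 1: derive flow(e,i) via R3 from link(e,g), blue(g,i)
round 1: derive flow(f,f) via R3 from link(f,i), blue(i,f)
round 1: derive flow(f,h) via R3 from link(f,i), blue(i,h)
round 1: derive flow(g,d) via R3 from link(g,e), blue(e,d)
round 1: derive flow(g,h) via R3 from link(g,e), blue(e,h)
round 1: derive flow(h,f) via R3 from link(h,i), blue(i,f)
round 1: derive flow(h,h) via R3 from link(h,i), blue(i,h)
round 1: derive flow(i,a) via R3 from link(i,g), blue(g,a)
round 1: derive flow(i,b) via R3 from link(i,g), blue(g,b)
round 1: derive flow(i,i) via R3 from link(i,g), blue(g,i)
round 2: derive flow(a,a) via R2 from flow(a,e), flow(e,a)
round 2: derive flow(a,b) via R2 from flow(a,e), flow(e,b)
round 2: derive flow(a,f) via R2 from flow(a,h), flow(h,f)
round 2: derive flow(a,g) via R2 from flow(a,e), flow(e,g)
round 2: derive flow(a,i) via R2 from flow(a,e), flow(e,i)
round 2: derive flow(e,d) via R2 from flow(e,a), flow(a,d)
round 2: derive flow(e,e) via R2 from flow(e,a), flow(a,e)
round 2: derive flow(e,h) via R2 from flow(e,a), flow(a,h)
round 2: derive flow(f,a) via R2 from flow(f,i), flow(i,a)
round 2: derive flow(f,b) via R2 from flow(f,i), flow(i,b)
round 2: derive flow(f,d) via R2 from flow(f,i), flow(i,d)
round 2: derive flow(f,g) via R2 from flow(f,i), flow(i,g)
round 2: derive flow(g,a) via R2 from flow(g,e), flow(e,a)
round 2: derive flow(g,b) via R2 from flow(g,e), flow(e,b)
round 2: derive flow(g,f) via R2 from flow(g,h), flow(h,f)
round 2: derive flow(g,g) via R2 from flow(g,e), flow(e,g)
round 2: derive flow(g,i) via R2 from flow(g,e), flow(e,i)
round 2: derive flow(h,a) via R2 from flow(h,i), flow(i,a)
round 2: derive flow(h,b) via R2 from flow(h,i), flow(i,b)
round 2: derive flow(h,d) via R2 from flow(h,i), flow(i,d)
round 2: derive flow(h,g) via R2 from flow(h,i), flow(i,g)
round 2: derive flow(i,e) via R2 from flow(i,a), flow(a,e)
round 2: derive flow(i,h) via R2 from flow(i,a), flow(a,h)
round 3: derive flow(e,f) via R2 from flow(e,a), flow(a,f)
round 3: derive flow(f,e) via R2 from flow(f,a), flow(a,e)
round 3: derive flow(h,e) via R2 from flow(h,a), flow(a,e)
round 3: derive flow(i,f) via R2 from flow(i,a), flow(a,f)

flow(a,a)
flow(a,b)
flow(a,d)
flow(a,e)
flow(a,f)
flow(a,g)
flow(a,h)
flow(a,i)
flow(e,a)
flow(e,b)
flow(e,d)
flow(e,e)
flow(e,f)
flow(e,g)
flow(e,h)
flow(e,i)
flow(f,a)
flow(f,b)
flow(f,d)
flow(f,e)
flow(f,f)
flow(f,g)
flow(f,h)
flow(f,i)
flow(g,a)
flow(g,b)
flow(g,d)
flow(g,e)
flow(g,f)
flow(g,g)
flow(g,h)
flow(g,i)
flow(h,a)
flow(h,b)
flow(h,d)
flow(h,e)
flow(h,f)
flow(h,g)
flow(h,h)
flow(h,i)
flow(i,a)
flow(i,b)
flow(i,d)
flow(i,e)
flow(i,f)
flow(i,g)
flow(i,h)
flow(i,i)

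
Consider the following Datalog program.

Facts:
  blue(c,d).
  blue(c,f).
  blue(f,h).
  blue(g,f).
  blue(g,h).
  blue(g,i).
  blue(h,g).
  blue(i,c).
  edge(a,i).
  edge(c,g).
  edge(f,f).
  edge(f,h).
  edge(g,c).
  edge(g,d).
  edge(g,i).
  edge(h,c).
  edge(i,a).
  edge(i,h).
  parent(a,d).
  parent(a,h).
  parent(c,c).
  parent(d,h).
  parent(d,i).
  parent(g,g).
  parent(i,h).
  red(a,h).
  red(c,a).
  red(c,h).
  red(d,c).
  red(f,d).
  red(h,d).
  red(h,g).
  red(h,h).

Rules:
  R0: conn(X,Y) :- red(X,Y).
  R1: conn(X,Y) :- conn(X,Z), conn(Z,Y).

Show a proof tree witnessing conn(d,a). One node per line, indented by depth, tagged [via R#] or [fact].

conn(d,a)  [via R1]
  conn(d,c)  [via R0]
    red(d,c)  [fact]
  conn(c,a)  [via R0]
    red(c,a)  [fact]

round 1: derive conn(a,h) via R0 from red(a,h)
round 1: derive conn(c,a) via R0 from red(c,a)
round 1: derive conn(c,h) via R0 from red(c,h)
round 1: derive conn(d,c) via R0 from red(d,c)
round 1: derive conn(f,d) via R0 from red(f,d)
round 1: derive conn(h,d) via R0 from red(h,d)
round 1: derive conn(h,g) via R0 from red(h,g)
round 1: derive conn(h,h) via R0 from red(h,h)
round 2: derive conn(a,d) via R1 from conn(a,h), conn(h,d)
round 2: derive conn(a,g) via R1 from conn(a,h), conn(h,g)
round 2: derive conn(c,d) via R1 from conn(c,h), conn(h,d)
round 2: derive conn(c,g) via R1 from conn(c,h), conn(h,g)
round 2: derive conn(d,a) via R1 from conn(d,c), conn(c,a)
round 2: derive conn(d,h) via R1 from conn(d,c), conn(c,h)
round 2: derive conn(f,c) via R1 from conn(f,d), conn(d,c)
round 2: derive conn(h,c) via R1 from conn(h,d), conn(d,c)
round 3: derive conn(a,a) via R1 from conn(a,d), conn(d,a)
round 3: derive conn(a,c) via R1 from conn(a,d), conn(d,c)
round 3: derive conn(c,c) via R1 from conn(c,d), conn(d,c)
round 3: derive conn(d,d) via R1 from conn(d,a), conn(a,d)
round 3: derive conn(d,g) via R1 from conn(d,a), conn(a,g)
round 3: derive conn(f,a) via R1 from conn(f,c), conn(c,a)
round 3: derive conn(f,g) via R1 from conn(f,c), conn(c,g)
round 3: derive conn(f,h) via R1 from conn(f,c), conn(c,h)
round 3: derive conn(h,a) via R1 from conn(h,c), conn(c,a)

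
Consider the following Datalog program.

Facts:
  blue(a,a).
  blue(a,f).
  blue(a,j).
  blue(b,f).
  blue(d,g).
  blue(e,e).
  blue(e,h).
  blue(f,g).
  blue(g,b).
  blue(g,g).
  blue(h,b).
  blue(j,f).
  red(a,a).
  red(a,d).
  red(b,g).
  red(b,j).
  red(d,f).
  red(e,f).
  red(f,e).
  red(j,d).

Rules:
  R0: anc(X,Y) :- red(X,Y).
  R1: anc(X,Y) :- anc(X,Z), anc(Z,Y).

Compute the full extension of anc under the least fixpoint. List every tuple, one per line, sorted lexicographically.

anc(a,a)
anc(a,d)
anc(a,e)
anc(a,f)
anc(b,d)
anc(b,e)
anc(b,f)
anc(b,g)
anc(b,j)
anc(d,e)
anc(d,f)
anc(e,e)
anc(e,f)
anc(f,e)
anc(f,f)
anc(j,d)
anc(j,e)
anc(j,f)

round 1: derive anc(a,a) via R0 from red(a,a)
round 1: derive anc(a,d) via R0 from red(a,d)
round 1: derive anc(b,g) via R0 from red(b,g)
round 1: derive anc(b,j) via R0 from red(b,j)
round 1: derive anc(d,f) via R0 from red(d,f)
round 1: derive anc(e,f) via R0 from red(e,f)
round 1: derive anc(f,e) via R0 from red(f,e)
round 1: derive anc(j,d) via R0 from red(j,d)
round 2: derive anc(a,f) via R1 from anc(a,d), anc(d,f)
round 2: derive anc(b,d) via R1 from anc(b,j), anc(j,d)
round 2: derive anc(d,e) via R1 from anc(d,f), anc(f,e)
round 2: derive anc(e,e) via R1 from anc(e,f), anc(f,e)
round 2: derive anc(f,f) via R1 from anc(f,e), anc(e,f)
round 2: derive anc(j,f) via R1 from anc(j,d), anc(d,f)
round 3: derive anc(a,e) via R1 from anc(a,d), anc(d,e)
round 3: derive anc(b,e) via R1 from anc(b,d), anc(d,e)
round 3: derive anc(b,f) via R1 from anc(b,d), anc(d,f)
round 3: derive anc(j,e) via R1 from anc(j,d), anc(d,e)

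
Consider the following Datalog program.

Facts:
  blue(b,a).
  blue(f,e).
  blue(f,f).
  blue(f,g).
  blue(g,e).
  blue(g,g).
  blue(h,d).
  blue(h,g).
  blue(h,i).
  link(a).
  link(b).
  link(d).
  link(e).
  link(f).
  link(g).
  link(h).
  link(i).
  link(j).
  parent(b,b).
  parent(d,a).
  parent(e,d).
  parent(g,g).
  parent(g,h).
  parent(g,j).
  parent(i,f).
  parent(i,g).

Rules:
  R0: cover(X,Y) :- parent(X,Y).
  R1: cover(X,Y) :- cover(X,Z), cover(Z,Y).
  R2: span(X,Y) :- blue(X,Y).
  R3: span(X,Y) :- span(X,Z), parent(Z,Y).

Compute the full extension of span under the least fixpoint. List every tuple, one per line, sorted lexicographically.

span(b,a)
span(f,a)
span(f,d)
span(f,e)
span(f,f)
span(f,g)
span(f,h)
span(f,j)
span(g,a)
span(g,d)
span(g,e)
span(g,g)
span(g,h)
span(g,j)
span(h,a)
span(h,d)
span(h,f)
span(h,g)
span(h,h)
span(h,i)
span(h,j)

round 1: derive span(b,a) via R2 from blue(b,a)
round 1: derive span(f,e) via R2 from blue(f,e)
round 1: derive span(f,f) via R2 from blue(f,f)
round 1: derive span(f,g) via R2 from blue(f,g)
round 1: derive span(g,e) via R2 from blue(g,e)
round 1: derive span(g,g) via R2 from blue(g,g)
round 1: derive span(h,d) via R2 from blue(h,d)
round 1: derive span(h,g) via R2 from blue(h,g)
round 1: derive span(h,i) via R2 from blue(h,i)
round 2: derive span(f,d) via R3 from span(f,e), parent(e,d)
round 2: derive span(f,h) via R3 from span(f,g), parent(g,h)
round 2: derive span(f,j) via R3 from span(f,g), parent(g,j)
round 2: derive span(g,d) via R3 from span(g,e), parent(e,d)
round 2: derive span(g,h) via R3 from span(g,g), parent(g,h)
round 2: derive span(g,j) via R3 from span(g,g), parent(g,j)
round 2: derive span(h,a) via R3 from span(h,d), parent(d,a)
round 2: derive span(h,f) via R3 from span(h,i), parent(i,f)
round 2: derive span(h,h) via R3 from span(h,g), parent(g,h)
round 2: derive span(h,j) via R3 from span(h,g), parent(g,j)
round 3: derive span(f,a) via R3 from span(f,d), parent(d,a)
round 3: derive span(g,a) via R3 from span(g,d), parent(d,a)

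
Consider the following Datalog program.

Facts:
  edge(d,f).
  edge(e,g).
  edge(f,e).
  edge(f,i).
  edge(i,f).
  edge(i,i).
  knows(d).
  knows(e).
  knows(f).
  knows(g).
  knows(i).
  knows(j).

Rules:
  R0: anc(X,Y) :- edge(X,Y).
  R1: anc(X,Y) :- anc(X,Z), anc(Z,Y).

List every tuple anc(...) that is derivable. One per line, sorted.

round 1: derive anc(d,f) via R0 from edge(d,f)
round 1: derive anc(e,g) via R0 from edge(e,g)
round 1: derive anc(f,e) via R0 from edge(f,e)
round 1: derive anc(f,i) via R0 from edge(f,i)
round 1: derive anc(i,f) via R0 from edge(i,f)
round 1: derive anc(i,i) via R0 from edge(i,i)
round 2: derive anc(d,e) via R1 from anc(d,f), anc(f,e)
round 2: derive anc(d,i) via R1 from anc(d,f), anc(f,i)
round 2: derive anc(f,f) via R1 from anc(f,i), anc(i,f)
round 2: derive anc(f,g) via R1 from anc(f,e), anc(e,g)
round 2: derive anc(i,e) via R1 from anc(i,f), anc(f,e)
round 3: derive anc(d,g) via R1 from anc(d,e), anc(e,g)
round 3: derive anc(i,g) via R1 from anc(i,e), anc(e,g)

anc(d,e)
anc(d,f)
anc(d,g)
anc(d,i)
anc(e,g)
anc(f,e)
anc(f,f)
anc(f,g)
anc(f,i)
anc(i,e)
anc(i,f)
anc(i,g)
anc(i,i)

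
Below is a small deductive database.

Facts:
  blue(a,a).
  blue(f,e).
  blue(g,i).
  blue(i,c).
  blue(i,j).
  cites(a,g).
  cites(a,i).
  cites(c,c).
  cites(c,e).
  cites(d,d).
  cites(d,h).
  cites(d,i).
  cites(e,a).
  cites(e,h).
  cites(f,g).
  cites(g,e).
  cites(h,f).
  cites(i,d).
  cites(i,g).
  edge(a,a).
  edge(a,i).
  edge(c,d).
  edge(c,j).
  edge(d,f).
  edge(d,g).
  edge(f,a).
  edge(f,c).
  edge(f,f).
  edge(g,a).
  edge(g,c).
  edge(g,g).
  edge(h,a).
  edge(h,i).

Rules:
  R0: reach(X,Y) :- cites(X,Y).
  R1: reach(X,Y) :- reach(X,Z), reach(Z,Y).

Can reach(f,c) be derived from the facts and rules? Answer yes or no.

round 1: derive reach(a,g) via R0 from cites(a,g)
round 1: derive reach(a,i) via R0 from cites(a,i)
round 1: derive reach(c,c) via R0 from cites(c,c)
round 1: derive reach(c,e) via R0 from cites(c,e)
round 1: derive reach(d,d) via R0 from cites(d,d)
round 1: derive reach(d,h) via R0 from cites(d,h)
round 1: derive reach(d,i) via R0 from cites(d,i)
round 1: derive reach(e,a) via R0 from cites(e,a)
round 1: derive reach(e,h) via R0 from cites(e,h)
round 1: derive reach(f,g) via R0 from cites(f,g)
round 1: derive reach(g,e) via R0 from cites(g,e)
round 1: derive reach(h,f) via R0 from cites(h,f)
round 1: derive reach(i,d) via R0 from cites(i,d)
round 1: derive reach(i,g) via R0 from cites(i,g)
round 2: derive reach(a,d) via R1 from reach(a,i), reach(i,d)
round 2: derive reach(a,e) via R1 from reach(a,g), reach(g,e)
round 2: derive reach(c,a) via R1 from reach(c,e), reach(e,a)
round 2: derive reach(c,h) via R1 from reach(c,e), reach(e,h)
round 2: derive reach(d,f) via R1 from reach(d,h), reach(h,f)
round 2: derive reach(d,g) via R1 from reach(d,i), reach(i,g)
round 2: derive reach(e,f) via R1 from reach(e,h), reach(h,f)
round 2: derive reach(e,g) via R1 from reach(e,a), reach(a,g)
round 2: derive reach(e,i) via R1 from reach(e,a), reach(a,i)
round 2: derive reach(f,e) via R1 from reach(f,g), reach(g,e)
round 2: derive reach(g,a) via R1 from reach(g,e), reach(e,a)
round 2: derive reach(g,h) via R1 from reach(g,e), reach(e,h)
round 2: derive reach(h,g) via R1 from reach(h,f), reach(f,g)
round 2: derive reach(i,e) via R1 from reach(i,g), reach(g,e)
round 2: derive reach(i,h) via R1 from reach(i,d), reach(d,h)
round 2: derive reach(i,i) via R1 from reach(i,d), reach(d,i)
round 3: derive reach(a,a) via R1 from reach(a,e), reach(e,a)
round 3: derive reach(a,f) via R1 from reach(a,d), reach(d,f)
round 3: derive reach(a,h) via R1 from reach(a,d), reach(d,h)
round 3: derive reach(c,d) via R1 from reach(c,a), reach(a,d)
round 3: derive reach(c,f) via R1 from reach(c,e), reach(e,f)
round 3: derive reach(c,g) via R1 from reach(c,a), reach(a,g)
round 3: derive reach(c,i) via R1 from reach(c,a), reach(a,i)
round 3: derive reach(d,a) via R1 from reach(d,g), reach(g,a)
round 3: derive reach(d,e) via R1 from reach(d,f), reach(f,e)
round 3: derive reach(e,d) via R1 from reach(e,a), reach(a,d)
round 3: derive reach(e,e) via R1 from reach(e,a), reach(a,e)
round 3: derive reach(f,a) via R1 from reach(f,e), reach(e,a)
round 3: derive reach(f,f) via R1 from reach(f,e), reach(e,f)
round 3: derive reach(f,h) via R1 from reach(f,e), reach(e,h)
round 3: derive reach(f,i) via R1 from reach(f,e), reach(e,i)
round 3: derive reach(g,d) via R1 from reach(g,a), reach(a,d)
round 3: derive reach(g,f) via R1 from reach(g,e), reach(e,f)
round 3: derive reach(g,g) via R1 from reach(g,a), reach(a,g)
round 3: derive reach(g,i) via R1 from reach(g,a), reach(a,i)
round 3: derive reach(h,a) via R1 from reach(h,g), reach(g,a)
round 3: derive reach(h,e) via R1 from reach(h,f), reach(f,e)
round 3: derive reach(h,h) via R1 from reach(h,g), reach(g,h)
round 3: derive reach(i,a) via R1 from reach(i,e), reach(e,a)
round 3: derive reach(i,f) via R1 from reach(i,d), reach(d,f)
round 4: derive reach(f,d) via R1 from reach(f,a), reach(a,d)
round 4: derive reach(h,d) via R1 from reach(h,a), reach(a,d)
round 4: derive reach(h,i) via R1 from reach(h,a), reach(a,i)

no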